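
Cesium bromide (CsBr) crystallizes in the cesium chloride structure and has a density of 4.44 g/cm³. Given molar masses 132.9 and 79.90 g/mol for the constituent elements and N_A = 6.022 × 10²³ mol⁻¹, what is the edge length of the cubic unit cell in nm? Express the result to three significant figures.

0.430 nm

M(CsBr) = 212.8 g/mol; Z = 1 formula unit per cell.
a³ = Z·M/(N_A·ρ) = 1 × 212.8 / (6.022 × 10²³ × 4.44) = 7.959 × 10^-23 cm³, so a = 4.301 × 10^-8 cm = 0.430 nm.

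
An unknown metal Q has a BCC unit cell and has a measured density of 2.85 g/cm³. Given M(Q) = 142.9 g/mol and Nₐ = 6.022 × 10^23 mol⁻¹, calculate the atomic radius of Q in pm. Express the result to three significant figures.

238 pm

For a BCC cell (Z = 2), a³ = Z·M/(N_A·ρ) = 2 × 142.9 / (6.022 × 10²³ × 2.850) = 1.665 × 10^-22 cm³, so a = 5.502 × 10^-8 cm = 550.2 pm.
Atoms touch along the body diagonal, so √3·a = 4r, so r = 0.4330 × a = 238 pm.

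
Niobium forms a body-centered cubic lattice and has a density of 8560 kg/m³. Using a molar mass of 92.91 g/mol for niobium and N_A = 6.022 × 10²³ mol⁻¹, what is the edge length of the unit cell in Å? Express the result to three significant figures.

3.30 Å

With Z = 2 atoms per BCC cell, a³ = Z·M/(N_A·ρ) = 2 × 92.91 / (6.022 × 10²³ × 8.560 g/cm³) = 3.605 × 10^-23 cm³.
a = (3.605 × 10^-23)^(1/3) = 3.303 × 10^-8 cm = 3.30 Å.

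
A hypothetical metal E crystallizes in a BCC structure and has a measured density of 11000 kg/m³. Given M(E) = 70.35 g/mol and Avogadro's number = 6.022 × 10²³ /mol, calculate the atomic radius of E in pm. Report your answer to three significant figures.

120 pm

For a BCC cell (Z = 2), a³ = Z·M/(N_A·ρ) = 2 × 70.35 / (6.022 × 10²³ × 11.00) = 2.124 × 10^-23 cm³, so a = 2.769 × 10^-8 cm = 276.9 pm.
Atoms touch along the body diagonal, so √3·a = 4r, so r = 0.4330 × a = 120 pm.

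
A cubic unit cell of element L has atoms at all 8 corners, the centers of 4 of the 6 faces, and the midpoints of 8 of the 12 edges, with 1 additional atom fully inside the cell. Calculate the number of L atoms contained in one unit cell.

6

Corner atoms are shared by 8 cells (1/8 each), face atoms by 2 (1/2 each), edge atoms by 4 (1/4 each), interior atoms are unshared.
Net atoms = 8 × 1/8 + 4 × 1/2 + 8 × 1/4 + 1 = 1 + 2 + 2 + 1 = 6.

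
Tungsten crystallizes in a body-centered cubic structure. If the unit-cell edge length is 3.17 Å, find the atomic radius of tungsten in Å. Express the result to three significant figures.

In a BCC lattice, atoms touch along the body diagonal, so √3·a = 4r.
r = √3·a/4 = 1.7321 × 3.17 / 4 = 1.37 Å.

1.37 Å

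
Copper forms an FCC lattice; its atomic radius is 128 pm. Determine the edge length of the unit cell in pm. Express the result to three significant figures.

In an FCC lattice, atoms touch along the face diagonal, so √2·a = 4r.
a = 4r/√2 = 4 × 128 / 1.4142 = 362 pm.

362 pm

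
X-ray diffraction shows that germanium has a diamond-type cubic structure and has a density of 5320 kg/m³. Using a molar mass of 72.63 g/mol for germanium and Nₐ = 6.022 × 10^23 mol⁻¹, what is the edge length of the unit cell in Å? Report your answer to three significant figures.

5.66 Å

With Z = 8 atoms per diamond cubic cell, a³ = Z·M/(N_A·ρ) = 8 × 72.63 / (6.022 × 10²³ × 5.320 g/cm³) = 1.814 × 10^-22 cm³.
a = (1.814 × 10^-22)^(1/3) = 5.660 × 10^-8 cm = 5.66 Å.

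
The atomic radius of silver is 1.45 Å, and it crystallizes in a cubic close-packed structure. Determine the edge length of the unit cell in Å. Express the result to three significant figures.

In an FCC lattice, atoms touch along the face diagonal, so √2·a = 4r.
a = 4r/√2 = 4 × 1.45 / 1.4142 = 4.10 Å.

4.10 Å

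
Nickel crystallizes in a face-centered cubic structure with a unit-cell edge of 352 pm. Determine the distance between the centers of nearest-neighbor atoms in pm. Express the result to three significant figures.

249 pm

In an FCC structure, atoms touch along the face diagonal, so √2·a = 4r; the nearest-neighbor distance equals 2r = 0.7071·a.
d = 0.7071 × 352 = 249 pm.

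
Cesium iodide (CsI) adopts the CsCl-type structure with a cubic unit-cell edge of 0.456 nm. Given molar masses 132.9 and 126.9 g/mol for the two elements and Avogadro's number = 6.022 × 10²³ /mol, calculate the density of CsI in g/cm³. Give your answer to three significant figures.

The CsCl-type structure contains Z = 1 formula unit per cell; M(CsI) = 132.9 + 126.9 = 259.8 g/mol.
a³ = (4.560 × 10^-8 cm)³ = 9.482 × 10^-23 cm³.
ρ = 1 × 259.8 / (6.022 × 10²³ × 9.482 × 10^-23) = 4.550 g/cm³.

4.55 g/cm³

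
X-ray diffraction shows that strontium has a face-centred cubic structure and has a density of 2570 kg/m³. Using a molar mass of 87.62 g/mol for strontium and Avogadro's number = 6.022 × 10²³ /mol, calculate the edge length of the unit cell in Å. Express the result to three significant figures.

With Z = 4 atoms per FCC cell, a³ = Z·M/(N_A·ρ) = 4 × 87.62 / (6.022 × 10²³ × 2.570 g/cm³) = 2.265 × 10^-22 cm³.
a = (2.265 × 10^-22)^(1/3) = 6.095 × 10^-8 cm = 6.10 Å.

6.10 Å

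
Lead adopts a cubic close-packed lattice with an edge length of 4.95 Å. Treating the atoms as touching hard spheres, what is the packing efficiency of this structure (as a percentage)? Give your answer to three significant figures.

In an FCC lattice atoms touch along the face diagonal, so √2·a = 4r, so r = 0.3536a = 1.750 Å.
Packing fraction = Z·(4/3)πr³ / a³ = 4 × (4/3)π × (1.750)³ / (4.95)³ = 0.7405 = 74.0%.

74.0%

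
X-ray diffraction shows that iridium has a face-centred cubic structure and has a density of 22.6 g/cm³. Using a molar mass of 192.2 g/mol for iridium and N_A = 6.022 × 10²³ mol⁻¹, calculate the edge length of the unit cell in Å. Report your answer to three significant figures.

With Z = 4 atoms per FCC cell, a³ = Z·M/(N_A·ρ) = 4 × 192.2 / (6.022 × 10²³ × 22.60 g/cm³) = 5.649 × 10^-23 cm³.
a = (5.649 × 10^-23)^(1/3) = 3.837 × 10^-8 cm = 3.84 Å.

3.84 Å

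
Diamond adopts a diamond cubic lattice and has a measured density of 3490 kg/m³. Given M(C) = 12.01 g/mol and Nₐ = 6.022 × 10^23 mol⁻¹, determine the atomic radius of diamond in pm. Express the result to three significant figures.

77.4 pm

For a diamond cubic cell (Z = 8), a³ = Z·M/(N_A·ρ) = 8 × 12.01 / (6.022 × 10²³ × 3.490) = 4.572 × 10^-23 cm³, so a = 3.576 × 10^-8 cm = 357.6 pm.
Nearest neighbors lie along the body diagonal with √3·a = 8r, so r = 0.2165 × a = 77.4 pm.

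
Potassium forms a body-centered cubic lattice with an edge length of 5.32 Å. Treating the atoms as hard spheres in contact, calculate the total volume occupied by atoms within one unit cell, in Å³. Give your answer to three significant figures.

In a BCC lattice atoms touch along the body diagonal, so √3·a = 4r, so r = 0.4330a = 2.304 Å.
V_atoms = Z × (4/3)πr³ = 2 × (4/3)π × (2.304)³ = 102 Å³.

102 Å³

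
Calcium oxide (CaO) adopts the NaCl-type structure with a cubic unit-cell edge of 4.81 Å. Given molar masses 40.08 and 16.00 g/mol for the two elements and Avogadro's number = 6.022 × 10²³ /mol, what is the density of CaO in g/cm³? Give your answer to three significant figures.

3.35 g/cm³

The NaCl-type structure contains Z = 4 formula units per cell; M(CaO) = 40.08 + 16.00 = 56.08 g/mol.
a³ = (4.810 × 10^-8 cm)³ = 1.113 × 10^-22 cm³.
ρ = 4 × 56.08 / (6.022 × 10²³ × 1.113 × 10^-22) = 3.347 g/cm³.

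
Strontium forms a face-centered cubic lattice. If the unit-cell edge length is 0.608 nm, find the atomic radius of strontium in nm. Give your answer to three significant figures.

In an FCC lattice, atoms touch along the face diagonal, so √2·a = 4r.
r = √2·a/4 = 1.4142 × 0.608 / 4 = 0.215 nm.

0.215 nm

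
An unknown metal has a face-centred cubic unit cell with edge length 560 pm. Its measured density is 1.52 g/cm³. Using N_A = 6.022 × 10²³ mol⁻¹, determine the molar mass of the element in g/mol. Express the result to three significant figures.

An FCC cell has Z = 4 atoms; a = 5.600 × 10^-8 cm.
M = ρ·N_A·a³/Z = 1.52 × 6.022 × 10²³ × 1.756 × 10^-22 / 4 = 40.2 g/mol.

40.2 g/mol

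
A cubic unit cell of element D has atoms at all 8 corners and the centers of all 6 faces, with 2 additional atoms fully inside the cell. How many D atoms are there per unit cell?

6

Corner atoms are shared by 8 cells (1/8 each), face atoms by 2 (1/2 each), interior atoms are unshared.
Net atoms = 8 × 1/8 + 6 × 1/2 + 2 = 1 + 3 + 2 = 6.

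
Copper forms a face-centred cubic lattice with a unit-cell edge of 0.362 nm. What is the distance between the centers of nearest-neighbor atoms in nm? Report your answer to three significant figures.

In an FCC structure, atoms touch along the face diagonal, so √2·a = 4r; the nearest-neighbor distance equals 2r = 0.7071·a.
d = 0.7071 × 0.362 = 0.256 nm.

0.256 nm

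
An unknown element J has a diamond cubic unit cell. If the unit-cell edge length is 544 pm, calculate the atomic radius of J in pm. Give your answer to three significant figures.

118 pm

In a diamond cubic lattice, nearest neighbors lie along the body diagonal with √3·a = 8r.
r = √3·a/8 = 1.7321 × 544 / 8 = 118 pm.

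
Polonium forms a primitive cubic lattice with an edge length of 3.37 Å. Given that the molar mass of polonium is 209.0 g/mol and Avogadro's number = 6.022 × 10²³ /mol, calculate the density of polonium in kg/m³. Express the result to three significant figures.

A simple cubic unit cell contains Z = 1 atom.
Cell volume: a³ = (3.37 Å)³ = (3.370 × 10^-8 cm)³ = 3.827 × 10^-23 cm³.
ρ = Z·M/(N_A·a³) = 1 × 209.0 / (6.022 × 10²³ × 3.827 × 10^-23) = 9.068 g/cm³ = 9070 kg/m³.

9070 kg/m³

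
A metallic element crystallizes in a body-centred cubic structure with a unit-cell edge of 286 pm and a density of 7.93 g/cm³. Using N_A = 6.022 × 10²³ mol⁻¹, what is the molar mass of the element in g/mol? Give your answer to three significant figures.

A BCC cell has Z = 2 atoms; a = 2.860 × 10^-8 cm.
M = ρ·N_A·a³/Z = 7.93 × 6.022 × 10²³ × 2.339 × 10^-23 / 2 = 55.9 g/mol.

55.9 g/mol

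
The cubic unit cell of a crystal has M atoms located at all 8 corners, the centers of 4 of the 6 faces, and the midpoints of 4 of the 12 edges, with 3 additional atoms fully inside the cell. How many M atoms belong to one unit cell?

Corner atoms are shared by 8 cells (1/8 each), face atoms by 2 (1/2 each), edge atoms by 4 (1/4 each), interior atoms are unshared.
Net atoms = 8 × 1/8 + 4 × 1/2 + 4 × 1/4 + 3 = 1 + 2 + 1 + 3 = 7.

7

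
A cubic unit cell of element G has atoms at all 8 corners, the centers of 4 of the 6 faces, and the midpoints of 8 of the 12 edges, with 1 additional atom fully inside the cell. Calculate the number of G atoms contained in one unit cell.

6

Corner atoms are shared by 8 cells (1/8 each), face atoms by 2 (1/2 each), edge atoms by 4 (1/4 each), interior atoms are unshared.
Net atoms = 8 × 1/8 + 4 × 1/2 + 8 × 1/4 + 1 = 1 + 2 + 2 + 1 = 6.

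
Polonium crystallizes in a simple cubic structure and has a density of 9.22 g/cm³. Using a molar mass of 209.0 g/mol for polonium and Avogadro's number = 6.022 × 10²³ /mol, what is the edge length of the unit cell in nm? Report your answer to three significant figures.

0.335 nm

With Z = 1 atom per simple cubic cell, a³ = Z·M/(N_A·ρ) = 1 × 209.0 / (6.022 × 10²³ × 9.220 g/cm³) = 3.764 × 10^-23 cm³.
a = (3.764 × 10^-23)^(1/3) = 3.351 × 10^-8 cm = 0.335 nm.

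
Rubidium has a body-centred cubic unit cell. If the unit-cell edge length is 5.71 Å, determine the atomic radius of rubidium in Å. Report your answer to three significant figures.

2.47 Å

In a BCC lattice, atoms touch along the body diagonal, so √3·a = 4r.
r = √3·a/4 = 1.7321 × 5.71 / 4 = 2.47 Å.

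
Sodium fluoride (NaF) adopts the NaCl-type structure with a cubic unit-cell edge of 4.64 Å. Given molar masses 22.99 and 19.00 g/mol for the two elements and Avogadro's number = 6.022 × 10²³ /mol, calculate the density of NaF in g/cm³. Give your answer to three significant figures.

2.79 g/cm³

The NaCl-type structure contains Z = 4 formula units per cell; M(NaF) = 22.99 + 19.00 = 41.99 g/mol.
a³ = (4.640 × 10^-8 cm)³ = 9.990 × 10^-23 cm³.
ρ = 4 × 41.99 / (6.022 × 10²³ × 9.990 × 10^-23) = 2.792 g/cm³.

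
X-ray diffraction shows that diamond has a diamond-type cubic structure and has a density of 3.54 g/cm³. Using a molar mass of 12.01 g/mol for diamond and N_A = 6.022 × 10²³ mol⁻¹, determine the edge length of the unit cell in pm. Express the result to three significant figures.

356 pm

With Z = 8 atoms per diamond cubic cell, a³ = Z·M/(N_A·ρ) = 8 × 12.01 / (6.022 × 10²³ × 3.540 g/cm³) = 4.507 × 10^-23 cm³.
a = (4.507 × 10^-23)^(1/3) = 3.559 × 10^-8 cm = 356 pm.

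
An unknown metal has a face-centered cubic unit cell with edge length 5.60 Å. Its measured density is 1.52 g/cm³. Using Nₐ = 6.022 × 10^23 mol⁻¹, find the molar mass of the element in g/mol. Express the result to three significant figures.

40.2 g/mol

An FCC cell has Z = 4 atoms; a = 5.600 × 10^-8 cm.
M = ρ·N_A·a³/Z = 1.52 × 6.022 × 10²³ × 1.756 × 10^-22 / 4 = 40.2 g/mol.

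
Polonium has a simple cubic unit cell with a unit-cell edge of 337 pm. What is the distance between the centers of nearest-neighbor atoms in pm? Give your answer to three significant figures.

In a simple cubic structure, atoms touch along the cell edge, so a = 2r; the nearest-neighbor distance equals 2r = 1.000·a.
d = 1.000 × 337 = 337 pm.

337 pm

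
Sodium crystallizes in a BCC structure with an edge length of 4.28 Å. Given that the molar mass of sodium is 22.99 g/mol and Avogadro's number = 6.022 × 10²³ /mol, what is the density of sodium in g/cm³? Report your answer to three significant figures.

A BCC unit cell contains Z = 2 atoms.
Cell volume: a³ = (4.28 Å)³ = (4.280 × 10^-8 cm)³ = 7.840 × 10^-23 cm³.
ρ = Z·M/(N_A·a³) = 2 × 22.99 / (6.022 × 10²³ × 7.840 × 10^-23) = 0.9739 g/cm³.

0.974 g/cm³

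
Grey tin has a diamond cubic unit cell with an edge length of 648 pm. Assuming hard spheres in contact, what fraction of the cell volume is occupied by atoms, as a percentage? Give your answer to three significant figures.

In a diamond cubic lattice nearest neighbors lie along the body diagonal with √3·a = 8r, so r = 0.2165a = 140.3 pm.
Packing fraction = Z·(4/3)πr³ / a³ = 8 × (4/3)π × (140.3)³ / (648)³ = 0.3401 = 34.0%.

34.0%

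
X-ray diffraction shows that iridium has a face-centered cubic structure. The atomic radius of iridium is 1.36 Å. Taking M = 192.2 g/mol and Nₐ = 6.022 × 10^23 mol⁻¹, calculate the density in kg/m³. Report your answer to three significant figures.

22400 kg/m³

In an FCC lattice, atoms touch along the face diagonal, so √2·a = 4r, giving a = 3.847 Å = 3.847 × 10^-8 cm.
With Z = 4, ρ = Z·M/(N_A·a³) = 4 × 192.2 / (6.022 × 10²³ × 5.692 × 10^-23) = 22.43 g/cm³ = 22400 kg/m³.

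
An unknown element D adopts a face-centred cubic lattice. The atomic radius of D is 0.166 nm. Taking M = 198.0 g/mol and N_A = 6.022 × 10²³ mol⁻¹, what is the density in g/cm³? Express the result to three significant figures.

12.7 g/cm³

In an FCC lattice, atoms touch along the face diagonal, so √2·a = 4r, giving a = 0.4695 nm = 4.695 × 10^-8 cm.
With Z = 4, ρ = Z·M/(N_A·a³) = 4 × 198.0 / (6.022 × 10²³ × 1.035 × 10^-22) = 12.71 g/cm³.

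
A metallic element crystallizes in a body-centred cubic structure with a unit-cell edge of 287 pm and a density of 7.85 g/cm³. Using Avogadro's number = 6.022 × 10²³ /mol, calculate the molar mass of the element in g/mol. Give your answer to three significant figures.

55.9 g/mol

A BCC cell has Z = 2 atoms; a = 2.870 × 10^-8 cm.
M = ρ·N_A·a³/Z = 7.85 × 6.022 × 10²³ × 2.364 × 10^-23 / 2 = 55.9 g/mol.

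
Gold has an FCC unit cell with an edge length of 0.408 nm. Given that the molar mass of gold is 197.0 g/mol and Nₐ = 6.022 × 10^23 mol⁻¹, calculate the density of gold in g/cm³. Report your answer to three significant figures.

19.3 g/cm³

An FCC unit cell contains Z = 4 atoms.
Cell volume: a³ = (0.408 nm)³ = (4.080 × 10^-8 cm)³ = 6.792 × 10^-23 cm³.
ρ = Z·M/(N_A·a³) = 4 × 197.0 / (6.022 × 10²³ × 6.792 × 10^-23) = 19.27 g/cm³.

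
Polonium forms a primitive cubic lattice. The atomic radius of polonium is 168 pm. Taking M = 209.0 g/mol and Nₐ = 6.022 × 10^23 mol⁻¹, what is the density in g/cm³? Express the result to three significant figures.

9.15 g/cm³

In a simple cubic lattice, atoms touch along the cell edge, so a = 2r, giving a = 336.0 pm = 3.360 × 10^-8 cm.
With Z = 1, ρ = Z·M/(N_A·a³) = 1 × 209.0 / (6.022 × 10²³ × 3.793 × 10^-23) = 9.149 g/cm³.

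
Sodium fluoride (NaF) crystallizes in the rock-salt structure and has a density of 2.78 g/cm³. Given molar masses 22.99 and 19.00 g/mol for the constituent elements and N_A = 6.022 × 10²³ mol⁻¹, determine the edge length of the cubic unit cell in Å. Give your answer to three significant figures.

M(NaF) = 41.99 g/mol; Z = 4 formula units per cell.
a³ = Z·M/(N_A·ρ) = 4 × 41.99 / (6.022 × 10²³ × 2.78) = 1.003 × 10^-22 cm³, so a = 4.647 × 10^-8 cm = 4.65 Å.

4.65 Å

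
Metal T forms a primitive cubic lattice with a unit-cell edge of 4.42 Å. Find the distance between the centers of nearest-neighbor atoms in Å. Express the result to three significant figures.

In a simple cubic structure, atoms touch along the cell edge, so a = 2r; the nearest-neighbor distance equals 2r = 1.000·a.
d = 1.000 × 4.42 = 4.42 Å.

4.42 Å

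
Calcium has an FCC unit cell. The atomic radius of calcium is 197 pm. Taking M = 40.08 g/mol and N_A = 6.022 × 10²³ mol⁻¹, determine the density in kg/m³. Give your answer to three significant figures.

In an FCC lattice, atoms touch along the face diagonal, so √2·a = 4r, giving a = 557.2 pm = 5.572 × 10^-8 cm.
With Z = 4, ρ = Z·M/(N_A·a³) = 4 × 40.08 / (6.022 × 10²³ × 1.730 × 10^-22) = 1.539 g/cm³ = 1540 kg/m³.

1540 kg/m³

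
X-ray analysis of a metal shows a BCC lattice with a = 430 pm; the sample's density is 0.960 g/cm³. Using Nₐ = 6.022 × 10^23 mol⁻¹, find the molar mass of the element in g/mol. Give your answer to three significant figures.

A BCC cell has Z = 2 atoms; a = 4.300 × 10^-8 cm.
M = ρ·N_A·a³/Z = 0.960 × 6.022 × 10²³ × 7.951 × 10^-23 / 2 = 23.0 g/mol.

23.0 g/mol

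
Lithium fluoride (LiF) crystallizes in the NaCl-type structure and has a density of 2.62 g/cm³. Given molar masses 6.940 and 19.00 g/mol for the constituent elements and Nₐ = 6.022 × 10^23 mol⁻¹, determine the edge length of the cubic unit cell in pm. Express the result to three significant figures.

404 pm

M(LiF) = 25.94 g/mol; Z = 4 formula units per cell.
a³ = Z·M/(N_A·ρ) = 4 × 25.94 / (6.022 × 10²³ × 2.62) = 6.576 × 10^-23 cm³, so a = 4.036 × 10^-8 cm = 404 pm.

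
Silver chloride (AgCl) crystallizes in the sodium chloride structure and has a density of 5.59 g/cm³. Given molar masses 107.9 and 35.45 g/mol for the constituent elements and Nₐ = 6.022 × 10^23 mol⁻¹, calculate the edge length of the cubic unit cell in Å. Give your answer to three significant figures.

M(AgCl) = 143.35 g/mol; Z = 4 formula units per cell.
a³ = Z·M/(N_A·ρ) = 4 × 143.35 / (6.022 × 10²³ × 5.59) = 1.703 × 10^-22 cm³, so a = 5.543 × 10^-8 cm = 5.54 Å.

5.54 Å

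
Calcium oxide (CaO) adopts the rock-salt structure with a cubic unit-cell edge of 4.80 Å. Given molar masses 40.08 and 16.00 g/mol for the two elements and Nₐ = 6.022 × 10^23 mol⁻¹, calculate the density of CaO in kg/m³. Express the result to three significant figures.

The rock-salt structure contains Z = 4 formula units per cell; M(CaO) = 40.08 + 16.00 = 56.08 g/mol.
a³ = (4.800 × 10^-8 cm)³ = 1.106 × 10^-22 cm³.
ρ = 4 × 56.08 / (6.022 × 10²³ × 1.106 × 10^-22) = 3.368 g/cm³ = 3370 kg/m³.

3370 kg/m³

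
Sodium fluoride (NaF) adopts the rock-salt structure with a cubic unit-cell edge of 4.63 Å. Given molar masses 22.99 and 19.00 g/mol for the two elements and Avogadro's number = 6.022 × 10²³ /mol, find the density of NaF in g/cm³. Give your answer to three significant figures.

2.81 g/cm³

The rock-salt structure contains Z = 4 formula units per cell; M(NaF) = 22.99 + 19.00 = 41.99 g/mol.
a³ = (4.630 × 10^-8 cm)³ = 9.925 × 10^-23 cm³.
ρ = 4 × 41.99 / (6.022 × 10²³ × 9.925 × 10^-23) = 2.810 g/cm³.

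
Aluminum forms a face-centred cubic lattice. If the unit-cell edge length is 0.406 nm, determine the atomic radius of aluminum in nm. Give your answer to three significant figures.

0.144 nm

In an FCC lattice, atoms touch along the face diagonal, so √2·a = 4r.
r = √2·a/4 = 1.4142 × 0.406 / 4 = 0.144 nm.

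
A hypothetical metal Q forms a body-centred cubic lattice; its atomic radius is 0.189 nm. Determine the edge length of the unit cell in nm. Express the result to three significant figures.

0.436 nm

In a BCC lattice, atoms touch along the body diagonal, so √3·a = 4r.
a = 4r/√3 = 4 × 0.189 / 1.7321 = 0.436 nm.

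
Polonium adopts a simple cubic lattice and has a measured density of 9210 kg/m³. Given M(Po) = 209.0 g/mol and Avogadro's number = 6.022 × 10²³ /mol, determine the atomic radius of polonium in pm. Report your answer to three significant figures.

168 pm

For a simple cubic cell (Z = 1), a³ = Z·M/(N_A·ρ) = 1 × 209.0 / (6.022 × 10²³ × 9.210) = 3.768 × 10^-23 cm³, so a = 3.353 × 10^-8 cm = 335.3 pm.
Atoms touch along the cell edge, so a = 2r, so r = 0.5000 × a = 168 pm.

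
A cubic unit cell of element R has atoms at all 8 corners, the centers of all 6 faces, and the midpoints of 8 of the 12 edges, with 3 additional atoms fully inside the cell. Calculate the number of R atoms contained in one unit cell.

9

Corner atoms are shared by 8 cells (1/8 each), face atoms by 2 (1/2 each), edge atoms by 4 (1/4 each), interior atoms are unshared.
Net atoms = 8 × 1/8 + 6 × 1/2 + 8 × 1/4 + 3 = 1 + 3 + 2 + 3 = 9.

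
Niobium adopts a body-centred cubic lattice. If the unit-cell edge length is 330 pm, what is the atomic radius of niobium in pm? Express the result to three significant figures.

143 pm

In a BCC lattice, atoms touch along the body diagonal, so √3·a = 4r.
r = √3·a/4 = 1.7321 × 330 / 4 = 143 pm.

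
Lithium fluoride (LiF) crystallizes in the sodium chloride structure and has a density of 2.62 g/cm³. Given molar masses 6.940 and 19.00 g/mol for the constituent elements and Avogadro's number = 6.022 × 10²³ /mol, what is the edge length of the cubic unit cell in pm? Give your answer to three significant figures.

M(LiF) = 25.94 g/mol; Z = 4 formula units per cell.
a³ = Z·M/(N_A·ρ) = 4 × 25.94 / (6.022 × 10²³ × 2.62) = 6.576 × 10^-23 cm³, so a = 4.036 × 10^-8 cm = 404 pm.

404 pm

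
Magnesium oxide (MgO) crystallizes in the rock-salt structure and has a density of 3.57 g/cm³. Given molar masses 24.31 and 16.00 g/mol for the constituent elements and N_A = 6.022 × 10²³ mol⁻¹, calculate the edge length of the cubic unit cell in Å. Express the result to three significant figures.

4.22 Å

M(MgO) = 40.31 g/mol; Z = 4 formula units per cell.
a³ = Z·M/(N_A·ρ) = 4 × 40.31 / (6.022 × 10²³ × 3.57) = 7.500 × 10^-23 cm³, so a = 4.217 × 10^-8 cm = 4.22 Å.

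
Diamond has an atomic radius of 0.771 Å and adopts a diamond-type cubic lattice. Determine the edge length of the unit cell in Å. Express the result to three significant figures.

3.56 Å

In a diamond cubic lattice, nearest neighbors lie along the body diagonal with √3·a = 8r.
a = 8r/√3 = 8 × 0.771 / 1.7321 = 3.56 Å.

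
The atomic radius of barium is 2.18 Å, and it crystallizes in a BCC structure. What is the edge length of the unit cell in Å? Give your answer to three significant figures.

5.03 Å

In a BCC lattice, atoms touch along the body diagonal, so √3·a = 4r.
a = 4r/√3 = 4 × 2.18 / 1.7321 = 5.03 Å.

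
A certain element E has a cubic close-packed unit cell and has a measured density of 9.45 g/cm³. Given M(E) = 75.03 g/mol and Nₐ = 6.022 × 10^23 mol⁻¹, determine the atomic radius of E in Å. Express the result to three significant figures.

1.33 Å

For an FCC cell (Z = 4), a³ = Z·M/(N_A·ρ) = 4 × 75.03 / (6.022 × 10²³ × 9.450) = 5.274 × 10^-23 cm³, so a = 3.750 × 10^-8 cm = 3.750 Å.
Atoms touch along the face diagonal, so √2·a = 4r, so r = 0.3536 × a = 1.33 Å.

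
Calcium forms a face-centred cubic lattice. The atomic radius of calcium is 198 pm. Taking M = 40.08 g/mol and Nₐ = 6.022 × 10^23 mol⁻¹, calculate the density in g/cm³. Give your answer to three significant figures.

In an FCC lattice, atoms touch along the face diagonal, so √2·a = 4r, giving a = 560.0 pm = 5.600 × 10^-8 cm.
With Z = 4, ρ = Z·M/(N_A·a³) = 4 × 40.08 / (6.022 × 10²³ × 1.756 × 10^-22) = 1.516 g/cm³.

1.52 g/cm³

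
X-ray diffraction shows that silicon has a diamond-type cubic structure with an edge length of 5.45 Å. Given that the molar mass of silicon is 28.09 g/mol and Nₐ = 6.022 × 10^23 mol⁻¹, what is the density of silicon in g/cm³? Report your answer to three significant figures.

A diamond cubic unit cell contains Z = 8 atoms.
Cell volume: a³ = (5.45 Å)³ = (5.450 × 10^-8 cm)³ = 1.619 × 10^-22 cm³.
ρ = Z·M/(N_A·a³) = 8 × 28.09 / (6.022 × 10²³ × 1.619 × 10^-22) = 2.305 g/cm³.

2.31 g/cm³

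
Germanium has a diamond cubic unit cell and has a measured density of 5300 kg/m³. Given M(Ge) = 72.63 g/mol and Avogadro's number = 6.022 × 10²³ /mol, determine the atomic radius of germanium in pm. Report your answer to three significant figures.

123 pm

For a diamond cubic cell (Z = 8), a³ = Z·M/(N_A·ρ) = 8 × 72.63 / (6.022 × 10²³ × 5.300) = 1.820 × 10^-22 cm³, so a = 5.668 × 10^-8 cm = 566.8 pm.
Nearest neighbors lie along the body diagonal with √3·a = 8r, so r = 0.2165 × a = 123 pm.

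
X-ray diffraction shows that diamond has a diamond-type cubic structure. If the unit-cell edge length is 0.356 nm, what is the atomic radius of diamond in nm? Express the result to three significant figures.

In a diamond cubic lattice, nearest neighbors lie along the body diagonal with √3·a = 8r.
r = √3·a/8 = 1.7321 × 0.356 / 8 = 0.0771 nm.

0.0771 nm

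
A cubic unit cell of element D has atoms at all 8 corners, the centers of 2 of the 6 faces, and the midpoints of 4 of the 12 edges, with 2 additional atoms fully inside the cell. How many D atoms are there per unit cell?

Corner atoms are shared by 8 cells (1/8 each), face atoms by 2 (1/2 each), edge atoms by 4 (1/4 each), interior atoms are unshared.
Net atoms = 8 × 1/8 + 2 × 1/2 + 4 × 1/4 + 2 = 1 + 1 + 1 + 2 = 5.

5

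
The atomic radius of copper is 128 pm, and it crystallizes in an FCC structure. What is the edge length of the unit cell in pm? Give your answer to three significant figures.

362 pm

In an FCC lattice, atoms touch along the face diagonal, so √2·a = 4r.
a = 4r/√2 = 4 × 128 / 1.4142 = 362 pm.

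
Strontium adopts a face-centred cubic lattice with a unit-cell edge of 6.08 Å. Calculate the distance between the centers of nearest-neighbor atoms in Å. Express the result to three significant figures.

4.30 Å

In an FCC structure, atoms touch along the face diagonal, so √2·a = 4r; the nearest-neighbor distance equals 2r = 0.7071·a.
d = 0.7071 × 6.08 = 4.30 Å.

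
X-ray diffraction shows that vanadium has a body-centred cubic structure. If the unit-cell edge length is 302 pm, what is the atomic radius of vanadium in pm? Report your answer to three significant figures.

131 pm

In a BCC lattice, atoms touch along the body diagonal, so √3·a = 4r.
r = √3·a/4 = 1.7321 × 302 / 4 = 131 pm.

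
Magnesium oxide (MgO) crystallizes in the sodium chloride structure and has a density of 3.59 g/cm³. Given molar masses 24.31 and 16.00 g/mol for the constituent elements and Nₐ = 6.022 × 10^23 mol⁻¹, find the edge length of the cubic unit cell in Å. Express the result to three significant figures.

4.21 Å

M(MgO) = 40.31 g/mol; Z = 4 formula units per cell.
a³ = Z·M/(N_A·ρ) = 4 × 40.31 / (6.022 × 10²³ × 3.59) = 7.458 × 10^-23 cm³, so a = 4.209 × 10^-8 cm = 4.21 Å.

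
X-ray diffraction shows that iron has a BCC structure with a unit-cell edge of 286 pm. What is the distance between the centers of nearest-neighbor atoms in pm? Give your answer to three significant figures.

In a BCC structure, atoms touch along the body diagonal, so √3·a = 4r; the nearest-neighbor distance equals 2r = 0.8660·a.
d = 0.8660 × 286 = 248 pm.

248 pm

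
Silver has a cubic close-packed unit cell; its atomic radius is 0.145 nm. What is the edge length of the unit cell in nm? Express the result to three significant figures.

0.410 nm

In an FCC lattice, atoms touch along the face diagonal, so √2·a = 4r.
a = 4r/√2 = 4 × 0.145 / 1.4142 = 0.410 nm.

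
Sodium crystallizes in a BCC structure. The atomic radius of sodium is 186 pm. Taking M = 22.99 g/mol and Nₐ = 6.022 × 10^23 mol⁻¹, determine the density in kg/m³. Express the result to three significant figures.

963 kg/m³

In a BCC lattice, atoms touch along the body diagonal, so √3·a = 4r, giving a = 429.5 pm = 4.295 × 10^-8 cm.
With Z = 2, ρ = Z·M/(N_A·a³) = 2 × 22.99 / (6.022 × 10²³ × 7.926 × 10^-23) = 0.9634 g/cm³ = 963 kg/m³.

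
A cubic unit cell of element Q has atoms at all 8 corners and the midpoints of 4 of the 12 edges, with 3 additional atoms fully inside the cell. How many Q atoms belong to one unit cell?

5

Corner atoms are shared by 8 cells (1/8 each), edge atoms by 4 (1/4 each), interior atoms are unshared.
Net atoms = 8 × 1/8 + 4 × 1/4 + 3 = 1 + 1 + 3 = 5.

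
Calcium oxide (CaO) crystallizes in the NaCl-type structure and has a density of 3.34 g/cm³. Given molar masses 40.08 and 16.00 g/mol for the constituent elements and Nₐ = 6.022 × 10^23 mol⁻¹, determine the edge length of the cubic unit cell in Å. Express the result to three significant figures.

4.81 Å

M(CaO) = 56.08 g/mol; Z = 4 formula units per cell.
a³ = Z·M/(N_A·ρ) = 4 × 56.08 / (6.022 × 10²³ × 3.34) = 1.115 × 10^-22 cm³, so a = 4.813 × 10^-8 cm = 4.81 Å.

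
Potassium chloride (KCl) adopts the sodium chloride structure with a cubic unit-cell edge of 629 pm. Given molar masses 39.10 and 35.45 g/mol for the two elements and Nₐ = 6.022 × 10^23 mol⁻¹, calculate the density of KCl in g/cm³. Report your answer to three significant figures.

1.99 g/cm³

The sodium chloride structure contains Z = 4 formula units per cell; M(KCl) = 39.10 + 35.45 = 74.55 g/mol.
a³ = (6.290 × 10^-8 cm)³ = 2.489 × 10^-22 cm³.
ρ = 4 × 74.55 / (6.022 × 10²³ × 2.489 × 10^-22) = 1.990 g/cm³.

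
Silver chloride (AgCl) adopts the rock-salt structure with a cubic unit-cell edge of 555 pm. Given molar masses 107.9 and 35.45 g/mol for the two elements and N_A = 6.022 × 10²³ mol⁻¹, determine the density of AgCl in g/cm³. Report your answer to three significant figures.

The rock-salt structure contains Z = 4 formula units per cell; M(AgCl) = 107.9 + 35.45 = 143.35 g/mol.
a³ = (5.550 × 10^-8 cm)³ = 1.710 × 10^-22 cm³.
ρ = 4 × 143.35 / (6.022 × 10²³ × 1.710 × 10^-22) = 5.570 g/cm³.

5.57 g/cm³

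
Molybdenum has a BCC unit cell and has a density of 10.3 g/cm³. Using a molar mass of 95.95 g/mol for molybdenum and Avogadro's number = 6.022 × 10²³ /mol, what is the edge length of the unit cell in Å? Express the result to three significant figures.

3.14 Å

With Z = 2 atoms per BCC cell, a³ = Z·M/(N_A·ρ) = 2 × 95.95 / (6.022 × 10²³ × 10.30 g/cm³) = 3.094 × 10^-23 cm³.
a = (3.094 × 10^-23)^(1/3) = 3.139 × 10^-8 cm = 3.14 Å.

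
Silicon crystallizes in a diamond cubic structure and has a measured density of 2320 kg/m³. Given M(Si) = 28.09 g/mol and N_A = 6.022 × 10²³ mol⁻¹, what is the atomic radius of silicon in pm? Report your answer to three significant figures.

118 pm

For a diamond cubic cell (Z = 8), a³ = Z·M/(N_A·ρ) = 8 × 28.09 / (6.022 × 10²³ × 2.320) = 1.608 × 10^-22 cm³, so a = 5.438 × 10^-8 cm = 543.8 pm.
Nearest neighbors lie along the body diagonal with √3·a = 8r, so r = 0.2165 × a = 118 pm.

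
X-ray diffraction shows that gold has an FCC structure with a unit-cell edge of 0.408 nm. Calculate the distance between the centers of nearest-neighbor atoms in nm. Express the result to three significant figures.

0.288 nm

In an FCC structure, atoms touch along the face diagonal, so √2·a = 4r; the nearest-neighbor distance equals 2r = 0.7071·a.
d = 0.7071 × 0.408 = 0.288 nm.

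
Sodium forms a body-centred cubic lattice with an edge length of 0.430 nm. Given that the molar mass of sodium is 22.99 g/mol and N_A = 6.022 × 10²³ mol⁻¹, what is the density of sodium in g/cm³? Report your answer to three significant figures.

A BCC unit cell contains Z = 2 atoms.
Cell volume: a³ = (0.430 nm)³ = (4.300 × 10^-8 cm)³ = 7.951 × 10^-23 cm³.
ρ = Z·M/(N_A·a³) = 2 × 22.99 / (6.022 × 10²³ × 7.951 × 10^-23) = 0.9603 g/cm³.

0.960 g/cm³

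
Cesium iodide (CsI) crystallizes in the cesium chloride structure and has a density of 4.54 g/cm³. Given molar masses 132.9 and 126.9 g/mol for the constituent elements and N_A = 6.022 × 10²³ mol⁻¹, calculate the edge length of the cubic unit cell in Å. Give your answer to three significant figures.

4.56 Å

M(CsI) = 259.8 g/mol; Z = 1 formula unit per cell.
a³ = Z·M/(N_A·ρ) = 1 × 259.8 / (6.022 × 10²³ × 4.54) = 9.503 × 10^-23 cm³, so a = 4.563 × 10^-8 cm = 4.56 Å.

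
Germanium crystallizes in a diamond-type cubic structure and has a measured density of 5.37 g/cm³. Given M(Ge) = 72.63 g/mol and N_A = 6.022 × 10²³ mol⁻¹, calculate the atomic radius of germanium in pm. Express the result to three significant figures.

For a diamond cubic cell (Z = 8), a³ = Z·M/(N_A·ρ) = 8 × 72.63 / (6.022 × 10²³ × 5.370) = 1.797 × 10^-22 cm³, so a = 5.643 × 10^-8 cm = 564.3 pm.
Nearest neighbors lie along the body diagonal with √3·a = 8r, so r = 0.2165 × a = 122 pm.

122 pm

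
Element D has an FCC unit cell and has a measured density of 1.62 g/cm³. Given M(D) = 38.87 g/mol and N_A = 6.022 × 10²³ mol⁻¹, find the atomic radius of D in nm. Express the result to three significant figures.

For an FCC cell (Z = 4), a³ = Z·M/(N_A·ρ) = 4 × 38.87 / (6.022 × 10²³ × 1.620) = 1.594 × 10^-22 cm³, so a = 5.422 × 10^-8 cm = 0.5422 nm.
Atoms touch along the face diagonal, so √2·a = 4r, so r = 0.3536 × a = 0.192 nm.

0.192 nm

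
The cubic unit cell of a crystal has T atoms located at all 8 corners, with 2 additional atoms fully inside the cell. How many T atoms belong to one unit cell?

Corner atoms are shared by 8 cells (1/8 each), interior atoms are unshared.
Net atoms = 8 × 1/8 + 2 = 1 + 2 = 3.

3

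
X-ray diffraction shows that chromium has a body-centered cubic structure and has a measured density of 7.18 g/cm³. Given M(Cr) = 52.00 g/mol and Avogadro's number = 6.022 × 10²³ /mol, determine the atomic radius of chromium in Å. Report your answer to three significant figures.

1.25 Å

For a BCC cell (Z = 2), a³ = Z·M/(N_A·ρ) = 2 × 52.00 / (6.022 × 10²³ × 7.180) = 2.405 × 10^-23 cm³, so a = 2.887 × 10^-8 cm = 2.887 Å.
Atoms touch along the body diagonal, so √3·a = 4r, so r = 0.4330 × a = 1.25 Å.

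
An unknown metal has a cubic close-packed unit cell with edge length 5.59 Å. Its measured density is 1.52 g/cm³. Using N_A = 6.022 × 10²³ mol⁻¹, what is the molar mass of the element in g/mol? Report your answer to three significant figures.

40.0 g/mol

An FCC cell has Z = 4 atoms; a = 5.590 × 10^-8 cm.
M = ρ·N_A·a³/Z = 1.52 × 6.022 × 10²³ × 1.747 × 10^-22 / 4 = 40.0 g/mol.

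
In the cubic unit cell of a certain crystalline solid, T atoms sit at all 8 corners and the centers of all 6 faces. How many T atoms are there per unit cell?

Corner atoms are shared by 8 cells (1/8 each), face atoms by 2 (1/2 each).
Net atoms = 8 × 1/8 + 6 × 1/2 = 1 + 3 = 4.

4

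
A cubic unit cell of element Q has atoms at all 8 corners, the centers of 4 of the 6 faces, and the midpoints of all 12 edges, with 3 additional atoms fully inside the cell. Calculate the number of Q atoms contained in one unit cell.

Corner atoms are shared by 8 cells (1/8 each), face atoms by 2 (1/2 each), edge atoms by 4 (1/4 each), interior atoms are unshared.
Net atoms = 8 × 1/8 + 4 × 1/2 + 12 × 1/4 + 3 = 1 + 2 + 3 + 3 = 9.

9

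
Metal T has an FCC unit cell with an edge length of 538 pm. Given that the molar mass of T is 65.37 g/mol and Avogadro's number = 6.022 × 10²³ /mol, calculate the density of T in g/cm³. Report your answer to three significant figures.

2.79 g/cm³

An FCC unit cell contains Z = 4 atoms.
Cell volume: a³ = (538 pm)³ = (5.380 × 10^-8 cm)³ = 1.557 × 10^-22 cm³.
ρ = Z·M/(N_A·a³) = 4 × 65.37 / (6.022 × 10²³ × 1.557 × 10^-22) = 2.788 g/cm³.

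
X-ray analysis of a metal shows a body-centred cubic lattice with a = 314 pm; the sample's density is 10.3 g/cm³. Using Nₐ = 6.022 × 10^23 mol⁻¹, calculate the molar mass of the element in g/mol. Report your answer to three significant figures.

96.0 g/mol

A BCC cell has Z = 2 atoms; a = 3.140 × 10^-8 cm.
M = ρ·N_A·a³/Z = 10.3 × 6.022 × 10²³ × 3.096 × 10^-23 / 2 = 96.0 g/mol.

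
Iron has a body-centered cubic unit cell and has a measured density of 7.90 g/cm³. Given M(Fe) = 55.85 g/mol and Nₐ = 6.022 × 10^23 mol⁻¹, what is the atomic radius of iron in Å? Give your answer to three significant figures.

1.24 Å

For a BCC cell (Z = 2), a³ = Z·M/(N_A·ρ) = 2 × 55.85 / (6.022 × 10²³ × 7.900) = 2.348 × 10^-23 cm³, so a = 2.863 × 10^-8 cm = 2.863 Å.
Atoms touch along the body diagonal, so √3·a = 4r, so r = 0.4330 × a = 1.24 Å.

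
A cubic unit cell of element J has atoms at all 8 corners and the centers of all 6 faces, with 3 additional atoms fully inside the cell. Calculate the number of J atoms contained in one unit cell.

7

Corner atoms are shared by 8 cells (1/8 each), face atoms by 2 (1/2 each), interior atoms are unshared.
Net atoms = 8 × 1/8 + 6 × 1/2 + 3 = 1 + 3 + 3 = 7.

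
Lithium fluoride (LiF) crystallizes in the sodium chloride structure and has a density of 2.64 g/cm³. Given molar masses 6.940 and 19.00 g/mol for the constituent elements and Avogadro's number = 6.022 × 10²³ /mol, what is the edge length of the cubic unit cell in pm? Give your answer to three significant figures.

403 pm

M(LiF) = 25.94 g/mol; Z = 4 formula units per cell.
a³ = Z·M/(N_A·ρ) = 4 × 25.94 / (6.022 × 10²³ × 2.64) = 6.527 × 10^-23 cm³, so a = 4.026 × 10^-8 cm = 403 pm.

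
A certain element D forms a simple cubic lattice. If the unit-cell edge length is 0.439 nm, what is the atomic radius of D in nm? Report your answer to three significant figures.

In a simple cubic lattice, atoms touch along the cell edge, so a = 2r.
r = a/2 = 0.439/2 = 0.220 nm.

0.220 nm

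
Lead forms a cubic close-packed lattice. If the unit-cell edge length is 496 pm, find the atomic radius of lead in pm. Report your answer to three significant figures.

In an FCC lattice, atoms touch along the face diagonal, so √2·a = 4r.
r = √2·a/4 = 1.4142 × 496 / 4 = 175 pm.

175 pm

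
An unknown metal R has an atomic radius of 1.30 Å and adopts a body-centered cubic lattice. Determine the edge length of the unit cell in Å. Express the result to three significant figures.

3.00 Å

In a BCC lattice, atoms touch along the body diagonal, so √3·a = 4r.
a = 4r/√3 = 4 × 1.30 / 1.7321 = 3.00 Å.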